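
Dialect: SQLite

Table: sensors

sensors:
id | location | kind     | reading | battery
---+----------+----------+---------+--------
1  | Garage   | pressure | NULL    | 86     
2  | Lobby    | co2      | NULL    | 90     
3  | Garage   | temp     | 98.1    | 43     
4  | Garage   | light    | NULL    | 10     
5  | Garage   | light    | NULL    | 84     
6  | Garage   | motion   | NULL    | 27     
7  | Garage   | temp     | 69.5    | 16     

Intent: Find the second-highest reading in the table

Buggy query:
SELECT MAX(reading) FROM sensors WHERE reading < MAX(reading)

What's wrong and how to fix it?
Bug: MAX(reading) on the right of the comparison is an aggregate-in-WHERE error

Fix: Compute the overall MAX in a subquery, then take MAX of rows below it

Corrected query:
SELECT MAX(reading) FROM sensors WHERE reading < (SELECT MAX(reading) FROM sensors)

Result:
MAX(reading)
------------
69.5        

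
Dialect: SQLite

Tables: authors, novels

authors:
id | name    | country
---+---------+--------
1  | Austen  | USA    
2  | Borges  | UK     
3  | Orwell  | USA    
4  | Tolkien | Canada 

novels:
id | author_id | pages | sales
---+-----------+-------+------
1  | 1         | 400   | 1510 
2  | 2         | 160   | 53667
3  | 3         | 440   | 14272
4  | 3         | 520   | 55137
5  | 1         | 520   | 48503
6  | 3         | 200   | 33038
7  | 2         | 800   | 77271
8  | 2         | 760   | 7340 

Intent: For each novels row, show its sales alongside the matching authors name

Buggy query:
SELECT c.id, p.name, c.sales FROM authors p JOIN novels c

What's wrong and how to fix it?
Bug: Missing join condition: each novels row is matched to all authors rows instead of just its own

Fix: Add ON c.author_id = p.id to the JOIN

Corrected query:
SELECT c.id, p.name, c.sales FROM authors p JOIN novels c ON c.author_id = p.id

Result:
id | name   | sales
---+--------+------
1  | Austen | 1510 
2  | Borges | 53667
3  | Orwell | 14272
4  | Orwell | 55137
5  | Austen | 48503
6  | Orwell | 33038
7  | Borges | 77271
8  | Borges | 7340 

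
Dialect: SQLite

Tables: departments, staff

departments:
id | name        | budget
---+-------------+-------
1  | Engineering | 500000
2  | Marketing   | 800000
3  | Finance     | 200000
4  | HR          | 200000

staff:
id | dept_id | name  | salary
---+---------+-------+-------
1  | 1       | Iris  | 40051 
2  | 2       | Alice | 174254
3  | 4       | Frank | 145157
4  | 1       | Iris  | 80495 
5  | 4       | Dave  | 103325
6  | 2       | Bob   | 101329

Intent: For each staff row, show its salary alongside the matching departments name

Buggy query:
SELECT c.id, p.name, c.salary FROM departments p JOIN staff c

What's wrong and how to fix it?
Bug: JOIN with no ON clause produces a cartesian product; every staff row pairs with every departments row

Fix: Add ON c.dept_id = p.id to the JOIN

Corrected query:
SELECT c.id, p.name, c.salary FROM departments p JOIN staff c ON c.dept_id = p.id

Result:
id | name        | salary
---+-------------+-------
1  | Engineering | 40051 
2  | Marketing   | 174254
3  | HR          | 145157
4  | Engineering | 80495 
5  | HR          | 103325
6  | Marketing   | 101329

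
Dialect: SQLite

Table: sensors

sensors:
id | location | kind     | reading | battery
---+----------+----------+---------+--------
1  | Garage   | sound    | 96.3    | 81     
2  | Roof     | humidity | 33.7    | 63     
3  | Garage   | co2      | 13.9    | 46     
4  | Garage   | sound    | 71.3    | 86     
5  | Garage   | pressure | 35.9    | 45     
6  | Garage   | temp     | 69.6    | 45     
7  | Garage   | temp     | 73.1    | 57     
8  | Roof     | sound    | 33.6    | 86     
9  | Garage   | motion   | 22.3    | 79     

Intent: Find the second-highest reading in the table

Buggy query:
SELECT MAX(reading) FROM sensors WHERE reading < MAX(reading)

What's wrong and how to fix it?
Bug: The inner MAX is an aggregate inside WHERE, which is not allowed

Fix: Compute the overall MAX in a subquery, then take MAX of rows below it

Corrected query:
SELECT MAX(reading) FROM sensors WHERE reading < (SELECT MAX(reading) FROM sensors)

Result:
MAX(reading)
------------
73.1        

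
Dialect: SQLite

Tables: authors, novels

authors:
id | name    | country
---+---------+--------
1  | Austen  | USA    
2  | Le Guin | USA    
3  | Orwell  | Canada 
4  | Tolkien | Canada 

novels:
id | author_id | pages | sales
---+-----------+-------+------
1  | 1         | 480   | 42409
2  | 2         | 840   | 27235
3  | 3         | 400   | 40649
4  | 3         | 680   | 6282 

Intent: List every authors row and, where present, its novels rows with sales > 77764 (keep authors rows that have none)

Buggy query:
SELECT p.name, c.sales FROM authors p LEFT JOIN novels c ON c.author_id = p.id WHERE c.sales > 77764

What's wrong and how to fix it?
Bug: A WHERE condition on the right-hand table after LEFT JOIN drops unmatched parents

Fix: Move the right-table condition into the ON clause so unmatched parents are kept

Corrected query:
SELECT p.name, c.sales FROM authors p LEFT JOIN novels c ON c.author_id = p.id AND c.sales > 77764

Result:
name    | sales
--------+------
Austen  | NULL 
Le Guin | NULL 
Orwell  | NULL 
Tolkien | NULL 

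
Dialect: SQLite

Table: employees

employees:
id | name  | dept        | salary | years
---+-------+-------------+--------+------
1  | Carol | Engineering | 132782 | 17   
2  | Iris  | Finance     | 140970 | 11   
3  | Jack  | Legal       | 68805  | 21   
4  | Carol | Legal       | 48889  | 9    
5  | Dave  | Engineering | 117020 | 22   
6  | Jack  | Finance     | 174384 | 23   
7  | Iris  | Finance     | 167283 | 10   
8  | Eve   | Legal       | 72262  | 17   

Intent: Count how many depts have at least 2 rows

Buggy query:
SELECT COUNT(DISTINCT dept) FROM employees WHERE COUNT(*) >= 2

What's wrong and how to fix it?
Bug: COUNT(*) cannot appear in WHERE; the per-group count doesn't exist yet

Fix: Group first with HAVING COUNT(*) >= 2, then COUNT the resulting groups

Corrected query:
SELECT COUNT(*) FROM (SELECT dept FROM employees GROUP BY dept HAVING COUNT(*) >= 2)

Result:
COUNT(*)
--------
3       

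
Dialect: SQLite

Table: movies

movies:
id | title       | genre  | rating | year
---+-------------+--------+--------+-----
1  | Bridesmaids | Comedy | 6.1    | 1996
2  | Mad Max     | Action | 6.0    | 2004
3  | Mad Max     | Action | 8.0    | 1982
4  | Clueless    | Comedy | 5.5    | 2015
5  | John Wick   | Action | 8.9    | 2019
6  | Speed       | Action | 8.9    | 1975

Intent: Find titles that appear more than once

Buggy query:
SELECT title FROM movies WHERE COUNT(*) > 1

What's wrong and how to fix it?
Bug: COUNT(*) is an aggregate and cannot be used in WHERE

Fix: GROUP BY title, then filter groups with HAVING COUNT(*) > 1

Corrected query:
SELECT title FROM movies GROUP BY title HAVING COUNT(*) > 1

Result:
title  
-------
Mad Max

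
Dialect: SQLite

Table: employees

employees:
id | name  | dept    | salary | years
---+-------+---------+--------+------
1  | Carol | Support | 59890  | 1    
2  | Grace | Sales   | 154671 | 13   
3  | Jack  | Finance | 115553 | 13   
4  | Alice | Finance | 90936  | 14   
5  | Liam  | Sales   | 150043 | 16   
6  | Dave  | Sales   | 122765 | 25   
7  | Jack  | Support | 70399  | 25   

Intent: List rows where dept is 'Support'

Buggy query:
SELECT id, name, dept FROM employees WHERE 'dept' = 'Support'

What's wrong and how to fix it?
Bug: Single quotes denote string literals in SQL; the column name is being compared as a constant string

Fix: Remove the quotes around the column name (or use double quotes for an identifier)

Corrected query:
SELECT id, name, dept FROM employees WHERE dept = 'Support'

Result:
id | name  | dept   
---+-------+--------
1  | Carol | Support
7  | Jack  | Support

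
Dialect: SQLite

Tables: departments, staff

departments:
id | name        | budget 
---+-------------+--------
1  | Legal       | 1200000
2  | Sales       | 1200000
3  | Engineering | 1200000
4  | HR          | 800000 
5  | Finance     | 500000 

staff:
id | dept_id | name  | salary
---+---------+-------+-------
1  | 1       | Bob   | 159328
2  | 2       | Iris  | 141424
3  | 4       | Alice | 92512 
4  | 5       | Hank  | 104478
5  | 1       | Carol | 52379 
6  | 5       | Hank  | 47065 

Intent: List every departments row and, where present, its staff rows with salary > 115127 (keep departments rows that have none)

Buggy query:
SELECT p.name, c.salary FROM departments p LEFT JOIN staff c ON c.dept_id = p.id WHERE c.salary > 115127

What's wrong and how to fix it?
Bug: Filtering c.salary in WHERE discards the NULL rows produced by LEFT JOIN, turning it into an inner join

Fix: Move the right-table condition into the ON clause so unmatched parents are kept

Corrected query:
SELECT p.name, c.salary FROM departments p LEFT JOIN staff c ON c.dept_id = p.id AND c.salary > 115127

Result:
name        | salary
------------+-------
Legal       | 159328
Sales       | 141424
Engineering | NULL  
HR          | NULL  
Finance     | NULL  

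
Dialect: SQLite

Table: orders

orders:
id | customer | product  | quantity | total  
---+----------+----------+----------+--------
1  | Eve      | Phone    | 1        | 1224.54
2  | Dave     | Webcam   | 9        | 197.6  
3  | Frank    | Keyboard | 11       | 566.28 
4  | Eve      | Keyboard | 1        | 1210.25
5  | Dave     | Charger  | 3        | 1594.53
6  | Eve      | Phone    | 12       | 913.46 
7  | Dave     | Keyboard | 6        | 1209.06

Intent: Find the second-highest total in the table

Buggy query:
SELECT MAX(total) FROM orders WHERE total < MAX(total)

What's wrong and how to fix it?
Bug: The inner MAX is an aggregate inside WHERE, which is not allowed

Fix: Compute the overall MAX in a subquery, then take MAX of rows below it

Corrected query:
SELECT MAX(total) FROM orders WHERE total < (SELECT MAX(total) FROM orders)

Result:
MAX(total)
----------
1224.54   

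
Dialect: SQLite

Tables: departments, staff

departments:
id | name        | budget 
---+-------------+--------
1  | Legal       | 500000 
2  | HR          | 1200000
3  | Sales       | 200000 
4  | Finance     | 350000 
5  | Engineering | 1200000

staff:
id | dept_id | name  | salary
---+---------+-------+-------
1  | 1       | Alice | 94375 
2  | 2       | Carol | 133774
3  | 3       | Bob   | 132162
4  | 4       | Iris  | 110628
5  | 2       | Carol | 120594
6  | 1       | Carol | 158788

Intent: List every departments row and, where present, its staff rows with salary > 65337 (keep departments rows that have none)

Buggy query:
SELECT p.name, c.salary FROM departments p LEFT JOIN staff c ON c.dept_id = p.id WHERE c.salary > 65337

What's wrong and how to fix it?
Bug: Filtering c.salary in WHERE discards the NULL rows produced by LEFT JOIN, turning it into an inner join

Fix: Move the right-table condition into the ON clause so unmatched parents are kept

Corrected query:
SELECT p.name, c.salary FROM departments p LEFT JOIN staff c ON c.dept_id = p.id AND c.salary > 65337

Result:
name        | salary
------------+-------
Legal       | 94375 
Legal       | 158788
HR          | 120594
HR          | 133774
Sales       | 132162
Finance     | 110628
Engineering | NULL  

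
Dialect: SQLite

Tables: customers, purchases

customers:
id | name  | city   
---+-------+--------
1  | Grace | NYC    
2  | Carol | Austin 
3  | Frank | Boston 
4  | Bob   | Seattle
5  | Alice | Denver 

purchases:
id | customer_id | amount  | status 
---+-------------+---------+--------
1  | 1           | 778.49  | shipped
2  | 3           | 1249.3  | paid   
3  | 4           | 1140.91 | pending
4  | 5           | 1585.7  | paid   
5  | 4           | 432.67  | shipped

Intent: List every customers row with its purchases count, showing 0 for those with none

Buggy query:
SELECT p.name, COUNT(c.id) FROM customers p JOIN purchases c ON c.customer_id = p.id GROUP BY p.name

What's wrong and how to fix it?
Bug: INNER JOIN drops customers rows that have no matching purchases rows

Fix: Switch to LEFT JOIN to retain unmatched parent rows

Corrected query:
SELECT p.name, COUNT(c.id) FROM customers p LEFT JOIN purchases c ON c.customer_id = p.id GROUP BY p.name

Result:
name  | COUNT(c.id)
------+------------
Alice | 1          
Bob   | 2          
Carol | 0          
Frank | 1          
Grace | 1          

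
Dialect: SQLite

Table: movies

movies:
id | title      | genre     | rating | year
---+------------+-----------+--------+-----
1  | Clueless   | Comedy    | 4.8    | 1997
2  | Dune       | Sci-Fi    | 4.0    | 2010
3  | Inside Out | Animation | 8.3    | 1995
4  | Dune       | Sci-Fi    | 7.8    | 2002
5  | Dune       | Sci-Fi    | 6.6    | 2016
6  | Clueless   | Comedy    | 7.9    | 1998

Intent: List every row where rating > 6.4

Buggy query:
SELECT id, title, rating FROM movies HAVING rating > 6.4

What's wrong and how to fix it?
Bug: This is a non-aggregate query (no GROUP BY, no aggregates), so in SQLite the HAVING clause is invalid here; a row-level condition belongs in WHERE

Fix: Replace HAVING with WHERE since the condition applies to individual rows

Corrected query:
SELECT id, title, rating FROM movies WHERE rating > 6.4

Result:
id | title      | rating
---+------------+-------
3  | Inside Out | 8.3   
4  | Dune       | 7.8   
5  | Dune       | 6.6   
6  | Clueless   | 7.9   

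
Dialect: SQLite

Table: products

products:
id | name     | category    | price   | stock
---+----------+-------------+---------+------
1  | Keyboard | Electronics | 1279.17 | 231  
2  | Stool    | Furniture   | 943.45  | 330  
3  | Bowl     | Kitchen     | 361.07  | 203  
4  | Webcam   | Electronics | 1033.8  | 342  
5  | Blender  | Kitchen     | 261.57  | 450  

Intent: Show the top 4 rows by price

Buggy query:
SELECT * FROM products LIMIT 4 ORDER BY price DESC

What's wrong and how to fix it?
Bug: LIMIT must come after ORDER BY

Fix: Swap the clauses: ORDER BY first, then LIMIT

Corrected query:
SELECT * FROM products ORDER BY price DESC LIMIT 4

Result:
id | name     | category    | price   | stock
---+----------+-------------+---------+------
1  | Keyboard | Electronics | 1279.17 | 231  
4  | Webcam   | Electronics | 1033.8  | 342  
2  | Stool    | Furniture   | 943.45  | 330  
3  | Bowl     | Kitchen     | 361.07  | 203  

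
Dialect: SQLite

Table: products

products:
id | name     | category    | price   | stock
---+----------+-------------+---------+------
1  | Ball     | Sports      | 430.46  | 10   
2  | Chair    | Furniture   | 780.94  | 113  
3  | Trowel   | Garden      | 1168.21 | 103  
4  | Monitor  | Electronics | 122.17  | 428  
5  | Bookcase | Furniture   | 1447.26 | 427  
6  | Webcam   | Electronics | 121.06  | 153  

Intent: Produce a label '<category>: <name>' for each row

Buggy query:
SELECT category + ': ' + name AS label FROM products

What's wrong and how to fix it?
Bug: SQLite uses || for string concatenation; + coerces text to numbers (yielding 0)

Fix: Use the || operator for string concatenation

Corrected query:
SELECT category || ': ' || name AS label FROM products

Result:
label               
--------------------
Sports: Ball        
Furniture: Chair    
Garden: Trowel      
Electronics: Monitor
Furniture: Bookcase 
Electronics: Webcam 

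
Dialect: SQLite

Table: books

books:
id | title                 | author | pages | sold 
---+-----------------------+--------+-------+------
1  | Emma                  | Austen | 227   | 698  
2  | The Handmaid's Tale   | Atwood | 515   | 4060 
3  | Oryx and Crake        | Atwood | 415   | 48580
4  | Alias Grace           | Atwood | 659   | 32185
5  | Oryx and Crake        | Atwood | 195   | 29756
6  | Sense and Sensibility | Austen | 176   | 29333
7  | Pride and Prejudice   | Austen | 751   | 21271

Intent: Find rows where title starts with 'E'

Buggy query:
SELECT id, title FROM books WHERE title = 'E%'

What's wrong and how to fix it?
Bug: Wildcards only work with LIKE; '=' treats '%' as a literal character

Fix: Replace '=' with LIKE so 'E%' is treated as a pattern

Corrected query:
SELECT id, title FROM books WHERE title LIKE 'E%'

Result:
id | title
---+------
1  | Emma 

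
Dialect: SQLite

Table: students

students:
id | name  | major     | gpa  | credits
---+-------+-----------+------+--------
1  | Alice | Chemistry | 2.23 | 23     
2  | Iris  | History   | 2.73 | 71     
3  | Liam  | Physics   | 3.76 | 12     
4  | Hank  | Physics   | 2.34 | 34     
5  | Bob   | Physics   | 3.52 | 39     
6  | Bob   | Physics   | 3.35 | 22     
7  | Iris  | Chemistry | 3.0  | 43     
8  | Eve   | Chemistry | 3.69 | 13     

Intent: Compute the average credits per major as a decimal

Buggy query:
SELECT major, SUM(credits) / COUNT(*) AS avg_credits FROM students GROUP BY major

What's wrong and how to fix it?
Bug: SUM(credits) and COUNT(*) are both integers; the division truncates the fractional part

Fix: Multiply by 1.0 (or CAST to REAL) to force floating-point division

Corrected query:
SELECT major, SUM(credits) * 1.0 / COUNT(*) AS avg_credits FROM students GROUP BY major

Result:
major     | avg_credits
----------+------------
Chemistry | 26.333333  
History   | 71         
Physics   | 26.75      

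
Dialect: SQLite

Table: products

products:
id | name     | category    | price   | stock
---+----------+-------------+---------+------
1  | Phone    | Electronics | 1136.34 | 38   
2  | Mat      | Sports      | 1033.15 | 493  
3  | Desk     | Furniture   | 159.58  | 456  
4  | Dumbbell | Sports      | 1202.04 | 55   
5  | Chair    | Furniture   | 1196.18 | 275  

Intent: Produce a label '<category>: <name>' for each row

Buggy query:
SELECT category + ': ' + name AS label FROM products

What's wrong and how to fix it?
Bug: '+' is numeric addition; on text columns SQLite converts them to 0 instead of concatenating

Fix: Use the || operator for string concatenation

Corrected query:
SELECT category || ': ' || name AS label FROM products

Result:
label             
------------------
Electronics: Phone
Sports: Mat       
Furniture: Desk   
Sports: Dumbbell  
Furniture: Chair  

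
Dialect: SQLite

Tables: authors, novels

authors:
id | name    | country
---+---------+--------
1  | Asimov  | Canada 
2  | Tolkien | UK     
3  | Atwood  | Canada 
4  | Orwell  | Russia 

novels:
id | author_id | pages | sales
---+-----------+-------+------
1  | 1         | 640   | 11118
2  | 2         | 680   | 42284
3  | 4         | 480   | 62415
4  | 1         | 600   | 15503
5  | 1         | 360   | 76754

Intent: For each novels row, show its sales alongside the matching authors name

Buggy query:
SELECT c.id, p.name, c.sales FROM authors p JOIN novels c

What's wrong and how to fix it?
Bug: Missing join condition: each novels row is matched to all authors rows instead of just its own

Fix: Specify the join condition linking the foreign key to the parent id

Corrected query:
SELECT c.id, p.name, c.sales FROM authors p JOIN novels c ON c.author_id = p.id

Result:
id | name    | sales
---+---------+------
1  | Asimov  | 11118
2  | Tolkien | 42284
3  | Orwell  | 62415
4  | Asimov  | 15503
5  | Asimov  | 76754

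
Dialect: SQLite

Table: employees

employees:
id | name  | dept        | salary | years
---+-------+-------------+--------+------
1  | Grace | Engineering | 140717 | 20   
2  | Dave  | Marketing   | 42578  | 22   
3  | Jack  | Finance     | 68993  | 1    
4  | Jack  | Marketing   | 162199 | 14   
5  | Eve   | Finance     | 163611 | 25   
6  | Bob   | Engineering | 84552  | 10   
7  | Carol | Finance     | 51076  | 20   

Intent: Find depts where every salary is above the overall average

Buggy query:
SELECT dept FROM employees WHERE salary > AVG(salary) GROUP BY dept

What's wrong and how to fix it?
Bug: WHERE evaluates per row before aggregation, so AVG() is unavailable

Fix: Use a subquery for AVG and a HAVING MIN(...) filter so the condition holds for every row in the group

Corrected query:
SELECT dept FROM employees GROUP BY dept HAVING MIN(salary) > (SELECT AVG(salary) FROM employees)

Result:
(no rows)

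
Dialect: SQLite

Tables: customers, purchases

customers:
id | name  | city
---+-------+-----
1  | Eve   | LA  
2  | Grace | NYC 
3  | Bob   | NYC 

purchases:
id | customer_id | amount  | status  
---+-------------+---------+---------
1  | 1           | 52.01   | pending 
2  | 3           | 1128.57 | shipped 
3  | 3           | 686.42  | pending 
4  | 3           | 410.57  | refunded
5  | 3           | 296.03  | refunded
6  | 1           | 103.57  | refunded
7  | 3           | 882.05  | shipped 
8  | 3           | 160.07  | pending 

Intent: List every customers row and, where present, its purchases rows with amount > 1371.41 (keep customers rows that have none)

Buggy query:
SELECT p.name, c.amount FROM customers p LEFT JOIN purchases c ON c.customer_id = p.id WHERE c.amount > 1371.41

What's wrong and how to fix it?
Bug: Filtering c.amount in WHERE discards the NULL rows produced by LEFT JOIN, turning it into an inner join

Fix: Put 'c.amount > 1371.41' in the JOIN's ON clause instead of WHERE

Corrected query:
SELECT p.name, c.amount FROM customers p LEFT JOIN purchases c ON c.customer_id = p.id AND c.amount > 1371.41

Result:
name  | amount
------+-------
Eve   | NULL  
Grace | NULL  
Bob   | NULL  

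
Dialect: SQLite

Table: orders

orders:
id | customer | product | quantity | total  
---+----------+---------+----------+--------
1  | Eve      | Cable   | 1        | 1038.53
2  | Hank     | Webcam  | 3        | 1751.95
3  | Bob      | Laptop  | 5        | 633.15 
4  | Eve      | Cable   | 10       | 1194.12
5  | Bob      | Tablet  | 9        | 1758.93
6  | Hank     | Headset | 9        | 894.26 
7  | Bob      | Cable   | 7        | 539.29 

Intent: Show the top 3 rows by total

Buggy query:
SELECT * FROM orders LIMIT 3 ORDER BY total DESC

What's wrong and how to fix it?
Bug: ORDER BY cannot follow LIMIT; LIMIT is the final clause

Fix: Swap the clauses: ORDER BY first, then LIMIT

Corrected query:
SELECT * FROM orders ORDER BY total DESC LIMIT 3

Result:
id | customer | product | quantity | total  
---+----------+---------+----------+--------
5  | Bob      | Tablet  | 9        | 1758.93
2  | Hank     | Webcam  | 3        | 1751.95
4  | Eve      | Cable   | 10       | 1194.12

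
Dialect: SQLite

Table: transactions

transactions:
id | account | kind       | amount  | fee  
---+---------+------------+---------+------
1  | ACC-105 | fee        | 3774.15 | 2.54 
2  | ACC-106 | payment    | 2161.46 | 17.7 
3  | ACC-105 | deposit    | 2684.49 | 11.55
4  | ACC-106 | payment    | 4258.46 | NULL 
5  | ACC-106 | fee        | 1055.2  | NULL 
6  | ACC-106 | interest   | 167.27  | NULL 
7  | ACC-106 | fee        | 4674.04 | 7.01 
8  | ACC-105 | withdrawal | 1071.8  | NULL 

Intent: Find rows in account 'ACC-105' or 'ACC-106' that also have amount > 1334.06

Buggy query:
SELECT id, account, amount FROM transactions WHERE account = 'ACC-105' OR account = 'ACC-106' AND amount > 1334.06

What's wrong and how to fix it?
Bug: AND binds tighter than OR, so this parses as account = 'ACC-105' OR (account = 'ACC-106' AND amount > 1334.06)

Fix: Add parentheses around the OR so the AND applies to both alternatives

Corrected query:
SELECT id, account, amount FROM transactions WHERE (account = 'ACC-105' OR account = 'ACC-106') AND amount > 1334.06

Result:
id | account | amount 
---+---------+--------
1  | ACC-105 | 3774.15
2  | ACC-106 | 2161.46
3  | ACC-105 | 2684.49
4  | ACC-106 | 4258.46
7  | ACC-106 | 4674.04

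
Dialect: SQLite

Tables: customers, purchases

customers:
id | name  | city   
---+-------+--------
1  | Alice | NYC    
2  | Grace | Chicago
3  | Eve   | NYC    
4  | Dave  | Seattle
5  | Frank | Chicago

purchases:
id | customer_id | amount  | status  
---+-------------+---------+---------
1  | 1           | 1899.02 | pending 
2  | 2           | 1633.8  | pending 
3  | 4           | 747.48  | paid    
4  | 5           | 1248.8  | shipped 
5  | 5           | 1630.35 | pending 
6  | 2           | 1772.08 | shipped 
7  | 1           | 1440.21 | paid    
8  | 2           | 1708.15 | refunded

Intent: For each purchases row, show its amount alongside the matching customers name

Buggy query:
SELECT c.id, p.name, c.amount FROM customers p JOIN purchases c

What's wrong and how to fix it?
Bug: Missing join condition: each purchases row is matched to all customers rows instead of just its own

Fix: Specify the join condition linking the foreign key to the parent id

Corrected query:
SELECT c.id, p.name, c.amount FROM customers p JOIN purchases c ON c.customer_id = p.id

Result:
id | name  | amount 
---+-------+--------
1  | Alice | 1899.02
2  | Grace | 1633.8 
3  | Dave  | 747.48 
4  | Frank | 1248.8 
5  | Frank | 1630.35
6  | Grace | 1772.08
7  | Alice | 1440.21
8  | Grace | 1708.15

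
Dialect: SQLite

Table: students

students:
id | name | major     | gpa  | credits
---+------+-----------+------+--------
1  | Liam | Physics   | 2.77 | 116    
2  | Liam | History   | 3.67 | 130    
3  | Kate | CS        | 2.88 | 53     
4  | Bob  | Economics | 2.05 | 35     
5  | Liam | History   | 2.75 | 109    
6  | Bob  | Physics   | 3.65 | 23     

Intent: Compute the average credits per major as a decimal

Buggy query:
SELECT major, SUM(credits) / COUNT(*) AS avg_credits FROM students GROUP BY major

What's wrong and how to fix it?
Bug: Both operands are integers, so '/' performs integer division and truncates

Fix: Cast one side to REAL so the division keeps the fractional part

Corrected query:
SELECT major, SUM(credits) * 1.0 / COUNT(*) AS avg_credits FROM students GROUP BY major

Result:
major     | avg_credits
----------+------------
CS        | 53         
Economics | 35         
History   | 119.5      
Physics   | 69.5       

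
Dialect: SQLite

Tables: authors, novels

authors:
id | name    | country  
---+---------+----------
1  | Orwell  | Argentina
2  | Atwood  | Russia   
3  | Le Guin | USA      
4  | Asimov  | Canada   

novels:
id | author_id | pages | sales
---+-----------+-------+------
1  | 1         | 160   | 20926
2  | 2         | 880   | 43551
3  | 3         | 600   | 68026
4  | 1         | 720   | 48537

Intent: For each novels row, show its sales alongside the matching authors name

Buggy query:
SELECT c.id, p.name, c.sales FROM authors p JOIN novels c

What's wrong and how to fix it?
Bug: JOIN with no ON clause produces a cartesian product; every novels row pairs with every authors row

Fix: Specify the join condition linking the foreign key to the parent id

Corrected query:
SELECT c.id, p.name, c.sales FROM authors p JOIN novels c ON c.author_id = p.id

Result:
id | name    | sales
---+---------+------
1  | Orwell  | 20926
2  | Atwood  | 43551
3  | Le Guin | 68026
4  | Orwell  | 48537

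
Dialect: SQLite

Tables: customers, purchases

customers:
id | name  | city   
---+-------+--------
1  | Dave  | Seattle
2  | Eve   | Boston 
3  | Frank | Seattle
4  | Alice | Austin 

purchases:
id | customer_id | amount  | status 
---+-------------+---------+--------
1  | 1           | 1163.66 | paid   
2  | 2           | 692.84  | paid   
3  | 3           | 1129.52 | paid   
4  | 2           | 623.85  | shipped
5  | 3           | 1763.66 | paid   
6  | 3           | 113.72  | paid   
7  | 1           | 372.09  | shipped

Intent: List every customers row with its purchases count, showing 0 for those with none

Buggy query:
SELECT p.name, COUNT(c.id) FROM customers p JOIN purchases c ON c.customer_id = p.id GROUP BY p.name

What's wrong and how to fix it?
Bug: INNER JOIN drops customers rows that have no matching purchases rows

Fix: Use LEFT JOIN so parents without children still appear (COUNT(c.id) gives 0)

Corrected query:
SELECT p.name, COUNT(c.id) FROM customers p LEFT JOIN purchases c ON c.customer_id = p.id GROUP BY p.name

Result:
name  | COUNT(c.id)
------+------------
Alice | 0          
Dave  | 2          
Eve   | 2          
Frank | 3          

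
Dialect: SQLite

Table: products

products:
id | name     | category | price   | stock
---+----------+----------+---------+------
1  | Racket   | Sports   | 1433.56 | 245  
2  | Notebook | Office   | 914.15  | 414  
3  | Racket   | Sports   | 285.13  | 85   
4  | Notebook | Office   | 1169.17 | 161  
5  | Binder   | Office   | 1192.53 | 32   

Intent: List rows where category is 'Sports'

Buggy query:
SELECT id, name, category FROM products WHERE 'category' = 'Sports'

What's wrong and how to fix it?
Bug: 'category' in single quotes is a string literal, not the column; the comparison is literal-vs-literal and never true

Fix: Remove the quotes around the column name (or use double quotes for an identifier)

Corrected query:
SELECT id, name, category FROM products WHERE category = 'Sports'

Result:
id | name   | category
---+--------+---------
1  | Racket | Sports  
3  | Racket | Sports  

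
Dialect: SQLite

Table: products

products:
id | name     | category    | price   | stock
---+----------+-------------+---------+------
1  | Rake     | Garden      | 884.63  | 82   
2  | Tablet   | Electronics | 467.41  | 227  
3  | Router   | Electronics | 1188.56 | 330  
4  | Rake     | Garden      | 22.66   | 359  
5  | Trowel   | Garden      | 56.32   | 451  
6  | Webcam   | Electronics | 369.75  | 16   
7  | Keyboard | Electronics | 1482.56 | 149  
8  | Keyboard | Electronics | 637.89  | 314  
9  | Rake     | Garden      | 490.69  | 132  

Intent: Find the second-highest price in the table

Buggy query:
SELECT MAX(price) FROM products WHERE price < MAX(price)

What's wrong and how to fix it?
Bug: MAX(price) on the right of the comparison is an aggregate-in-WHERE error

Fix: Put the inner MAX in a scalar subquery

Corrected query:
SELECT MAX(price) FROM products WHERE price < (SELECT MAX(price) FROM products)

Result:
MAX(price)
----------
1188.56   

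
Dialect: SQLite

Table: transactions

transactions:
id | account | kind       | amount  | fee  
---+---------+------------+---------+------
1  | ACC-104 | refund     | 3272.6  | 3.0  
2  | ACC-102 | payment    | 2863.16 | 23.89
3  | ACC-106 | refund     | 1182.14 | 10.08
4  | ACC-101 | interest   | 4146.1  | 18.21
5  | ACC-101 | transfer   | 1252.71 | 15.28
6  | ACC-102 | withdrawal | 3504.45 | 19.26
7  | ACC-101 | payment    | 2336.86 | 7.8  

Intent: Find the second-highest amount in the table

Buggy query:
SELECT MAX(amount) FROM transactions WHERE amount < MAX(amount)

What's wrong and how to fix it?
Bug: MAX(amount) on the right of the comparison is an aggregate-in-WHERE error

Fix: Compute the overall MAX in a subquery, then take MAX of rows below it

Corrected query:
SELECT MAX(amount) FROM transactions WHERE amount < (SELECT MAX(amount) FROM transactions)

Result:
MAX(amount)
-----------
3504.45    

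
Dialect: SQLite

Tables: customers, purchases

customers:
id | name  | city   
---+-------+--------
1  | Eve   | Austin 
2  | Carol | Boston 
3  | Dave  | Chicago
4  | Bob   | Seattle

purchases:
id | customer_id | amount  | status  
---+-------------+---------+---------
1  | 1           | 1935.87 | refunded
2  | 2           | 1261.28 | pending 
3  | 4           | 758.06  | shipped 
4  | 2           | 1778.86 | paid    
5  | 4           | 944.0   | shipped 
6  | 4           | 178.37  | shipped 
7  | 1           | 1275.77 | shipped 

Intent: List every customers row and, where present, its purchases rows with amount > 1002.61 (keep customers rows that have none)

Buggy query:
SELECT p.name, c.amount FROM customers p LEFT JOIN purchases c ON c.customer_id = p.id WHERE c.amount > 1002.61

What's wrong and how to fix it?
Bug: Filtering c.amount in WHERE discards the NULL rows produced by LEFT JOIN, turning it into an inner join

Fix: Move the right-table condition into the ON clause so unmatched parents are kept

Corrected query:
SELECT p.name, c.amount FROM customers p LEFT JOIN purchases c ON c.customer_id = p.id AND c.amount > 1002.61

Result:
name  | amount 
------+--------
Eve   | 1275.77
Eve   | 1935.87
Carol | 1261.28
Carol | 1778.86
Dave  | NULL   
Bob   | NULL   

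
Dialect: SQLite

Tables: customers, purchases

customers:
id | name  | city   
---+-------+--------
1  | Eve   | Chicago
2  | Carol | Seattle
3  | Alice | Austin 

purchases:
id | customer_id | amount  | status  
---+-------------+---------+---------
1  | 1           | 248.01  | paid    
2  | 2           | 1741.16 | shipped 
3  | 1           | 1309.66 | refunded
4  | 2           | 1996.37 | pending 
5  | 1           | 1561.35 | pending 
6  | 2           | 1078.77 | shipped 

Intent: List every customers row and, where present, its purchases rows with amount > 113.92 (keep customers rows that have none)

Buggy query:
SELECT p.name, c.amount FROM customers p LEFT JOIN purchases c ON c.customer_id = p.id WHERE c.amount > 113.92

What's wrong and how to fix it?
Bug: A WHERE condition on the right-hand table after LEFT JOIN drops unmatched parents

Fix: Put 'c.amount > 113.92' in the JOIN's ON clause instead of WHERE

Corrected query:
SELECT p.name, c.amount FROM customers p LEFT JOIN purchases c ON c.customer_id = p.id AND c.amount > 113.92

Result:
name  | amount 
------+--------
Eve   | 248.01 
Eve   | 1309.66
Eve   | 1561.35
Carol | 1078.77
Carol | 1741.16
Carol | 1996.37
Alice | NULL   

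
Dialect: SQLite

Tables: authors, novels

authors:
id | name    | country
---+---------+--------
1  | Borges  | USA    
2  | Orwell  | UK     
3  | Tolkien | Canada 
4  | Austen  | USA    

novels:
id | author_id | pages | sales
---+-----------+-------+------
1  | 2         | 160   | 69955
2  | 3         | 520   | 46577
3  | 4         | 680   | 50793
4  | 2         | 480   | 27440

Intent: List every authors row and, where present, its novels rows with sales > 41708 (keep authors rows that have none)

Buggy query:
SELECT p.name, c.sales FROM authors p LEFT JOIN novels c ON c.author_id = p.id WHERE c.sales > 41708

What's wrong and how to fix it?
Bug: A WHERE condition on the right-hand table after LEFT JOIN drops unmatched parents

Fix: Put 'c.sales > 41708' in the JOIN's ON clause instead of WHERE

Corrected query:
SELECT p.name, c.sales FROM authors p LEFT JOIN novels c ON c.author_id = p.id AND c.sales > 41708

Result:
name    | sales
--------+------
Borges  | NULL 
Orwell  | 69955
Tolkien | 46577
Austen  | 50793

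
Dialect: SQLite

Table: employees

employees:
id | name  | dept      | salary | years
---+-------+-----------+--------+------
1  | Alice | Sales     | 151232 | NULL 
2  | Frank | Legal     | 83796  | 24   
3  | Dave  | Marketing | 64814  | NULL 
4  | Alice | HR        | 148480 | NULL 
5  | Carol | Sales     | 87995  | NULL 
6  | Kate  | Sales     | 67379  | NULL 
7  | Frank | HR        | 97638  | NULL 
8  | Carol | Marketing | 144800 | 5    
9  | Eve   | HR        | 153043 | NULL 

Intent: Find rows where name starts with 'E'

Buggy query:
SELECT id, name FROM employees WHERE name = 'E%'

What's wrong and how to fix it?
Bug: '=' compares the literal string including the % character; pattern matching needs LIKE

Fix: Replace '=' with LIKE so 'E%' is treated as a pattern

Corrected query:
SELECT id, name FROM employees WHERE name LIKE 'E%'

Result:
id | name
---+-----
9  | Eve 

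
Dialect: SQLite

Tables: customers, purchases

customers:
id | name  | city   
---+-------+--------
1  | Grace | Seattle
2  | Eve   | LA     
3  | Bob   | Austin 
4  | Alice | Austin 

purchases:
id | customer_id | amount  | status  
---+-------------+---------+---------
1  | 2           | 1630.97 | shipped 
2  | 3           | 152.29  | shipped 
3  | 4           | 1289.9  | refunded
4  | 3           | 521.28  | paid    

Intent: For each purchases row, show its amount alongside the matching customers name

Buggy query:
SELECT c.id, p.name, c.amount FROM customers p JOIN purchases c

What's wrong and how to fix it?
Bug: JOIN with no ON clause produces a cartesian product; every purchases row pairs with every customers row

Fix: Specify the join condition linking the foreign key to the parent id

Corrected query:
SELECT c.id, p.name, c.amount FROM customers p JOIN purchases c ON c.customer_id = p.id

Result:
id | name  | amount 
---+-------+--------
1  | Eve   | 1630.97
2  | Bob   | 152.29 
3  | Alice | 1289.9 
4  | Bob   | 521.28 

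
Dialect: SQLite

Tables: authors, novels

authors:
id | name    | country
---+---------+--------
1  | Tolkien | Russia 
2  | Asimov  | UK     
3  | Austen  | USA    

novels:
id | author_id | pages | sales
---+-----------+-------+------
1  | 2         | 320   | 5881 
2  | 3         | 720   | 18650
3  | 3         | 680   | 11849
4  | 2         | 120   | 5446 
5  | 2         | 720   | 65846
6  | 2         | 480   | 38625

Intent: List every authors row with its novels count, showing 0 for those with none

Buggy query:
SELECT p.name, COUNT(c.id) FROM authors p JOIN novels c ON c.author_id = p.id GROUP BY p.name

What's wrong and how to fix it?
Bug: INNER JOIN drops authors rows that have no matching novels rows

Fix: Switch to LEFT JOIN to retain unmatched parent rows

Corrected query:
SELECT p.name, COUNT(c.id) FROM authors p LEFT JOIN novels c ON c.author_id = p.id GROUP BY p.name

Result:
name    | COUNT(c.id)
--------+------------
Asimov  | 4          
Austen  | 2          
Tolkien | 0          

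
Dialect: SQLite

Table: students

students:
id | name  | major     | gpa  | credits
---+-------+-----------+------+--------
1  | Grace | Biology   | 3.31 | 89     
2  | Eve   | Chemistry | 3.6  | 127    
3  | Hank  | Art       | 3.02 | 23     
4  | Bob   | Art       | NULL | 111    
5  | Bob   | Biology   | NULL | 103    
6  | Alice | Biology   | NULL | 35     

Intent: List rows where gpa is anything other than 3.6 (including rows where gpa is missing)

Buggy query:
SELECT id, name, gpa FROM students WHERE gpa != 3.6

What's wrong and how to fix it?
Bug: 'gpa != 3.6' is unknown when gpa is NULL, so NULL rows are silently excluded

Fix: Add an explicit OR gpa IS NULL to include the missing-value rows

Corrected query:
SELECT id, name, gpa FROM students WHERE gpa != 3.6 OR gpa IS NULL

Result:
id | name  | gpa 
---+-------+-----
1  | Grace | 3.31
3  | Hank  | 3.02
4  | Bob   | NULL
5  | Bob   | NULL
6  | Alice | NULL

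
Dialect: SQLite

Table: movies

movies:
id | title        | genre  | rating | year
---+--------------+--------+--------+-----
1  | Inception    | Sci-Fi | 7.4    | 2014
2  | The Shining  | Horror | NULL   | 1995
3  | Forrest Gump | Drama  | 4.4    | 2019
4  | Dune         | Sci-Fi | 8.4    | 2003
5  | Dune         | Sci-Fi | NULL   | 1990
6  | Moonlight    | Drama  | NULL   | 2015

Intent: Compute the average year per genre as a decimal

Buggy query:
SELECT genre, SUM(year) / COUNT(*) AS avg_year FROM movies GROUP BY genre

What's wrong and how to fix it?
Bug: SUM(year) and COUNT(*) are both integers; the division truncates the fractional part

Fix: Cast one side to REAL so the division keeps the fractional part

Corrected query:
SELECT genre, SUM(year) * 1.0 / COUNT(*) AS avg_year FROM movies GROUP BY genre

Result:
genre  | avg_year   
-------+------------
Drama  | 2017       
Horror | 1995       
Sci-Fi | 2002.333333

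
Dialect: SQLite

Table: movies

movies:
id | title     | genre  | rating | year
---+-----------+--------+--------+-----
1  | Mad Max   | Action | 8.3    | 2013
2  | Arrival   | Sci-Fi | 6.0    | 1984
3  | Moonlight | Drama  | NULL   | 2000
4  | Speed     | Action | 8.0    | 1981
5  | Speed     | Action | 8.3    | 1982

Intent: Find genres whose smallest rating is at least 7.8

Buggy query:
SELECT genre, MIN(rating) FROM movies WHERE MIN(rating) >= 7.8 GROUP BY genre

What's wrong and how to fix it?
Bug: MIN() in WHERE is a misuse of aggregate

Fix: Use HAVING for the per-group MIN condition

Corrected query:
SELECT genre, MIN(rating) FROM movies GROUP BY genre HAVING MIN(rating) >= 7.8

Result:
genre  | MIN(rating)
-------+------------
Action | 8          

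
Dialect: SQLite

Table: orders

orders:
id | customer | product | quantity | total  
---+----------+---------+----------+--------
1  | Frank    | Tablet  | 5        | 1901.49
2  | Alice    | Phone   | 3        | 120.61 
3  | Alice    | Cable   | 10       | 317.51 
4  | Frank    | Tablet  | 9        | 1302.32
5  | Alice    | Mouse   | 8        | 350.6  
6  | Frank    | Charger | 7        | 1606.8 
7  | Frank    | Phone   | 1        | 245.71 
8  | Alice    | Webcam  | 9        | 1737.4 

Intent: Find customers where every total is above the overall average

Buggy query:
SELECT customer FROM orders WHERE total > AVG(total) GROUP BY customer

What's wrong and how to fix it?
Bug: AVG() is an aggregate; it can't sit directly in WHERE

Fix: Compute the overall average in a scalar subquery and compare each group's MIN against it in HAVING

Corrected query:
SELECT customer FROM orders GROUP BY customer HAVING MIN(total) > (SELECT AVG(total) FROM orders)

Result:
(no rows)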